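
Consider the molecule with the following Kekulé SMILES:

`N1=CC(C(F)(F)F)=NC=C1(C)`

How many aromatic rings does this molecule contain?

The SMILES encodes a six-membered ring with nitrogens at positions 1 and 4 and three alternating double bonds.
The 6-membered ring with two nitrogens (1,4) is fully conjugated (every ring atom contributes a p orbital); 3 ring double bonds give 6 π electrons. 6 = 4(1)+2, so it is aromatic (pyrazine).

1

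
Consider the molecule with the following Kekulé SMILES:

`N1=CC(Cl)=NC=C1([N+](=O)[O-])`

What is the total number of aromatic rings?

1

The SMILES encodes a six-membered ring with nitrogens at positions 1 and 4 and three alternating double bonds.
The 6-membered ring with two nitrogens (1,4) is planar and fully conjugated; 3 ring double bonds give 6 π electrons. 6 = 4(1)+2, so it is aromatic (pyrazine).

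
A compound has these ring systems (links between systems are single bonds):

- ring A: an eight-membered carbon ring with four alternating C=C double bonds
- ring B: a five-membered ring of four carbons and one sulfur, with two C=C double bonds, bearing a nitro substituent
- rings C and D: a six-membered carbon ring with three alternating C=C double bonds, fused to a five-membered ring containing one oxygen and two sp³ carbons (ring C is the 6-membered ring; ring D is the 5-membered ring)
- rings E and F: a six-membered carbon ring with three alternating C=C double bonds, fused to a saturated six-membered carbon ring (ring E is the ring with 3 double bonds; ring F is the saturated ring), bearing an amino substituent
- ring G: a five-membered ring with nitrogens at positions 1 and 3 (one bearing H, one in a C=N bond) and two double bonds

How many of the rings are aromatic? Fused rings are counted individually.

4

Ring A has only sp² ring atoms; a planar conformation would have a fully conjugated π system of 8 electrons. But 8 = 4(2), which is 4n not 4n+2, so ring A is not aromatic (cyclooctatetraene) — cyclooctatetraene distorts into a non-planar tub to avoid antiaromaticity.
Ring B is fully conjugated (every ring atom contributes a p orbital); 2 ring double bonds (4 π electrons) plus a heteroatom lone pair (2) give 6 π electrons. That satisfies 4n+2 with n=1, so ring B is aromatic (thiophene).
Ring C is fully conjugated (every ring atom contributes a p orbital); 3 ring double bonds give 6 π electrons. 6 = 4(1)+2, so ring C is aromatic (benzene ring).
Ring D has two sp³ carbons, so it is not fully conjugated — not aromatic (oxolane ring).
Ring E is planar and fully conjugated; 3 ring double bonds give 6 π electrons. Since 6 = 4n+2 (n=1), ring E is aromatic (benzene ring).
Ring F has four sp³ carbons, so it is not fully conjugated — not aromatic (cyclohexane ring).
Ring G is fully conjugated (every ring atom contributes a p orbital); 2 ring double bonds (4 π electrons) plus a heteroatom lone pair (2) give 6 π electrons. 6 = 4(1)+2, so ring G is aromatic (imidazole).
Aromatic: B, C, E, G. Total: 4.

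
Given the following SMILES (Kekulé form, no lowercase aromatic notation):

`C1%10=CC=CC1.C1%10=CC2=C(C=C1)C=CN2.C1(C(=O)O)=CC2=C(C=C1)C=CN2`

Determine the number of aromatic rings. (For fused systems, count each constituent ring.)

The SMILES encodes a five-membered carbon ring with two conjugated C=C double bonds and one sp³ carbon; a six-membered carbon ring with three alternating C=C double bonds, fused to a five-membered ring containing one N–H nitrogen and two C=C double bonds; a six-membered carbon ring with three alternating C=C double bonds, fused to a five-membered ring containing one N–H nitrogen and two C=C double bonds.
The 5-membered ring has one sp³ carbon, so it is not fully conjugated — not aromatic (cyclopentadiene).
The fused 6/5-membered bicyclic (with one N–H) is a single π system with 9 sp² atoms and 10 π electrons from ring double bonds plus a heteroatom lone pair. 10 = 4(2)+2, so the system is aromatic and both rings count as aromatic (indole).
The fused 6/5-membered bicyclic (with one N–H) is a single π system with 9 sp² atoms and 10 π electrons from ring double bonds plus a heteroatom lone pair. 10 = 4(2)+2, so the system is aromatic and both rings count as aromatic (indole).
4 of the 5 rings are aromatic. Total: 4.

4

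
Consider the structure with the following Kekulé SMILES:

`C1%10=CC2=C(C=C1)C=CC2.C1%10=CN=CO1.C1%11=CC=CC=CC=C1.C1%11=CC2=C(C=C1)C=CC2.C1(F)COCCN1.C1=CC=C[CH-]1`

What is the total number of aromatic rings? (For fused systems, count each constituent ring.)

The SMILES encodes a six-membered carbon ring with three alternating C=C double bonds, fused to a five-membered carbon ring containing one C=C double bond and one sp³ carbon; a five-membered ring with an oxygen at position 1 and a nitrogen at position 3 (in a C=N bond), with two double bonds; an eight-membered carbon ring with four alternating C=C double bonds; a six-membered carbon ring with three alternating C=C double bonds, fused to a five-membered carbon ring containing one C=C double bond and one sp³ carbon; a six-membered saturated ring with an oxygen and an N–H nitrogen at positions 1 and 4; a five-membered all-carbon ring bearing a negative charge on one carbon, with two C=C double bonds.
The 6-membered ring has a continuous p-orbital overlap around the ring; 3 ring double bonds give 6 π electrons. Since 6 = 4n+2 (n=1), it is aromatic (benzene ring).
The 5-membered ring has one sp³ carbon, so it is not fully conjugated — not aromatic (cyclopentene ring).
The 5-membered ring with one oxygen and one =N– has a continuous p-orbital overlap around the ring; 2 ring double bonds (4 π electrons) plus a heteroatom lone pair (2) give 6 π electrons. That satisfies 4n+2 with n=1, so it is aromatic (oxazole).
The 8-membered ring has only sp² ring atoms; a planar conformation would have a fully conjugated π system of 8 electrons. But 8 = 4(2), which is 4n not 4n+2, so it is not aromatic (cyclooctatetraene) — cyclooctatetraene distorts into a non-planar tub to avoid antiaromaticity.
The second 6-membered ring is planar and fully conjugated; 3 ring double bonds give 6 π electrons. That satisfies 4n+2 with n=1, so it is aromatic (benzene ring).
The second 5-membered ring has one sp³ carbon, so it is not fully conjugated — not aromatic (cyclopentene ring).
The 6-membered ring with one oxygen and one N–H (1,4) has only sp³ atoms, so it is not fully conjugated — not aromatic (morpholine).
The third 5-membered ring is planar and fully conjugated; 2 ring double bonds (4 π electrons) plus the carbanion lone pair (2) give 6 π electrons. Since 6 = 4n+2 (n=1), it is aromatic (cyclopentadienyl anion).
4 of the 8 rings are aromatic. Total: 4.

4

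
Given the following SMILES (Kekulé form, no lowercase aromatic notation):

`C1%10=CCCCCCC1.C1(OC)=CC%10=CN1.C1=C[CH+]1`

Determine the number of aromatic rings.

2

The SMILES encodes an eight-membered carbon ring with one C=C double bond; a five-membered ring of four carbons and one nitrogen bearing a hydrogen, with two C=C double bonds; a three-membered all-carbon ring bearing a positive charge on one carbon, with one C=C double bond.
The 8-membered ring has six sp³ carbons, so it is not fully conjugated — not aromatic (cyclooctene).
The 5-membered ring with one N–H is planar and fully conjugated; 2 ring double bonds (4 π electrons) plus a heteroatom lone pair (2) give 6 π electrons. Since 6 = 4n+2 (n=1), it is aromatic (pyrrole).
The 3-membered ring has a continuous p-orbital overlap around the ring; 1 ring double bond (2 π electrons) plus the carbocation's empty p orbital (0, but keeps the ring conjugated) give 2 π electrons. 2 = 4(0)+2, so it is aromatic (cyclopropenyl cation).
2 of the 3 rings are aromatic. Total: 2.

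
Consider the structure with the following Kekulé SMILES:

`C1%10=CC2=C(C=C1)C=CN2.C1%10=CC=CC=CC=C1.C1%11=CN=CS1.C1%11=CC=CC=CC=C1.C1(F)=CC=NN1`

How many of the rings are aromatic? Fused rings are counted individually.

The SMILES encodes a six-membered carbon ring with three alternating C=C double bonds, fused to a five-membered ring containing one N–H nitrogen and two C=C double bonds; an eight-membered carbon ring with four alternating C=C double bonds; a five-membered ring with a sulfur at position 1 and a nitrogen at position 3 (in a C=N bond), with two double bonds; an eight-membered carbon ring with four alternating C=C double bonds; a five-membered ring with two adjacent nitrogens (one bearing H, one in a double bond) and two double bonds.
The fused 6/5-membered bicyclic (with one N–H) is a single π system with 9 sp² atoms and 10 π electrons from ring double bonds plus a heteroatom lone pair. 10 = 4(2)+2, so the system is aromatic and both rings count as aromatic (indole).
The 8-membered ring has only sp² ring atoms; a planar conformation would have a fully conjugated π system of 8 electrons. But 8 = 4(2), which is 4n not 4n+2, so it is not aromatic (cyclooctatetraene) — cyclooctatetraene distorts into a non-planar tub to avoid antiaromaticity.
The 5-membered ring with one sulfur and one =N– has a continuous p-orbital overlap around the ring; 2 ring double bonds (4 π electrons) plus a heteroatom lone pair (2) give 6 π electrons. 6 = 4(1)+2, so it is aromatic (thiazole).
The second 8-membered ring has only sp² ring atoms; a planar conformation would have a fully conjugated π system of 8 electrons. But 8 = 4(2), which is 4n not 4n+2, so it is not aromatic (cyclooctatetraene) — cyclooctatetraene distorts into a non-planar tub to avoid antiaromaticity.
The 5-membered ring with two adjacent nitrogens (one N–H, one =N–) has a continuous p-orbital overlap around the ring; 2 ring double bonds (4 π electrons) plus a heteroatom lone pair (2) give 6 π electrons. Since 6 = 4n+2 (n=1), it is aromatic (pyrazole).
4 of the 6 rings are aromatic. Total: 4.

4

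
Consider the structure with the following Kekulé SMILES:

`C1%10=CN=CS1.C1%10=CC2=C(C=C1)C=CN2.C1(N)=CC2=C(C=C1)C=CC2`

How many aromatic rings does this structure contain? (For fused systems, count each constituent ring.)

The SMILES encodes a five-membered ring with a sulfur at position 1 and a nitrogen at position 3 (in a C=N bond), with two double bonds; a six-membered carbon ring with three alternating C=C double bonds, fused to a five-membered ring containing one N–H nitrogen and two C=C double bonds; a six-membered carbon ring with three alternating C=C double bonds, fused to a five-membered carbon ring containing one C=C double bond and one sp³ carbon.
The 5-membered ring with one sulfur and one =N– is planar and fully conjugated; 2 ring double bonds (4 π electrons) plus a heteroatom lone pair (2) give 6 π electrons. 6 = 4(1)+2, so it is aromatic (thiazole).
The fused 6/5-membered bicyclic (with one N–H) is a single π system with 9 sp² atoms and 10 π electrons from ring double bonds plus a heteroatom lone pair. 10 = 4(2)+2, so the system is aromatic and both rings count as aromatic (indole).
The 6-membered ring is planar and fully conjugated; 3 ring double bonds give 6 π electrons. Since 6 = 4n+2 (n=1), it is aromatic (benzene ring).
The 5-membered ring has one sp³ carbon, so it is not fully conjugated — not aromatic (cyclopentene ring).
4 of the 5 rings are aromatic. Total: 4.

4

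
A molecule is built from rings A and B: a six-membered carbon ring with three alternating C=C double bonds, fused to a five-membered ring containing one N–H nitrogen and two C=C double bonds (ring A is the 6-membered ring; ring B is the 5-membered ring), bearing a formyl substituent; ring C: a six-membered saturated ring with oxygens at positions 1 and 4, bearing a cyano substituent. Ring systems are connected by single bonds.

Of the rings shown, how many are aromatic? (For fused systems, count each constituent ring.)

2

Rings A and B form a fused bicyclic system (with one N–H) with 9 sp² atoms and 10 π electrons from ring double bonds plus a heteroatom lone pair. 10 = 4(2)+2, so the system is aromatic and both rings count as aromatic (indole).
Ring C has only sp³ atoms, so it is not fully conjugated — not aromatic (1,4-dioxane).
Aromatic: A, B. Total: 2.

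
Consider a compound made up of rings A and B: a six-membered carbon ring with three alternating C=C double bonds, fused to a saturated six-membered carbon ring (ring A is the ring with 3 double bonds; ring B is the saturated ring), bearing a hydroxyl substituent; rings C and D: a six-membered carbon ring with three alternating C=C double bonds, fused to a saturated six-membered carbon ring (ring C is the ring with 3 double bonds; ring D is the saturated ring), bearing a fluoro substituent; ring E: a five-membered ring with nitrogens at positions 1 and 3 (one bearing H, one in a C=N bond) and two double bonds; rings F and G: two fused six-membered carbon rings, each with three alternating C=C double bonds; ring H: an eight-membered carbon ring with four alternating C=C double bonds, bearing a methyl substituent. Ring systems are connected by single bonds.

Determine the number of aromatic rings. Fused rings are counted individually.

5

Ring A has a continuous p-orbital overlap around the ring; 3 ring double bonds give 6 π electrons. That satisfies 4n+2 with n=1, so ring A is aromatic (benzene ring).
Ring B has four sp³ carbons, so it is not fully conjugated — not aromatic (cyclohexane ring).
Ring C has a continuous p-orbital overlap around the ring; 3 ring double bonds give 6 π electrons. 6 = 4(1)+2, so ring C is aromatic (benzene ring).
Ring D has four sp³ carbons, so it is not fully conjugated — not aromatic (cyclohexane ring).
Ring E is planar and fully conjugated; 2 ring double bonds (4 π electrons) plus a heteroatom lone pair (2) give 6 π electrons. 6 = 4(1)+2, so ring E is aromatic (imidazole).
Rings F and G form a fused bicyclic system with 10 sp² atoms and 10 π electrons from ring double bonds. 10 = 4(2)+2, so the system is aromatic and both rings count as aromatic (naphthalene).
Ring H has only sp² ring atoms; a planar conformation would have a fully conjugated π system of 8 electrons. But 8 = 4(2), which is 4n not 4n+2, so ring H is not aromatic (cyclooctatetraene) — cyclooctatetraene distorts into a non-planar tub to avoid antiaromaticity.
Aromatic: A, C, E, F, G. Total: 5.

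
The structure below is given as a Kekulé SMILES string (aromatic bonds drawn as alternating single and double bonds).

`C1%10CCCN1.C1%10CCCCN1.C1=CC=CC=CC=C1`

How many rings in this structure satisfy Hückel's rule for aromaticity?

0

The SMILES encodes a five-membered saturated ring of four carbons and one N–H nitrogen; a six-membered saturated ring of five carbons and one N–H nitrogen; an eight-membered carbon ring with four alternating C=C double bonds.
The 5-membered ring with one N–H has only sp³ atoms, so it is not fully conjugated — not aromatic (pyrrolidine).
The 6-membered ring with one N–H has only sp³ atoms, so it is not fully conjugated — not aromatic (piperidine).
The 8-membered ring has only sp² ring atoms; a planar conformation would have a fully conjugated π system of 8 electrons. But 8 = 4(2), which is 4n not 4n+2, so it is not aromatic (cyclooctatetraene) — cyclooctatetraene distorts into a non-planar tub to avoid antiaromaticity.
None of the rings are aromatic. Total: 0.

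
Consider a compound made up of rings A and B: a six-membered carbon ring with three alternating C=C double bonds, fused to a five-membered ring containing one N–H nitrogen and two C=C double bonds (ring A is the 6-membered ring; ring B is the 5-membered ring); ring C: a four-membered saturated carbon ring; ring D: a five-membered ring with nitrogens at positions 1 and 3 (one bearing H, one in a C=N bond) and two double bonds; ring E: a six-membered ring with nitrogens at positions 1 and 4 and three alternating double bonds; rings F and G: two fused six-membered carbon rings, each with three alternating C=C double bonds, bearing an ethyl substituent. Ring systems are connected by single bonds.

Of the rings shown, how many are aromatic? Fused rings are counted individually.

6

Rings A and B form a fused bicyclic system (with one N–H) with 9 sp² atoms and 10 π electrons from ring double bonds plus a heteroatom lone pair. 10 = 4(2)+2, so the system is aromatic and both rings count as aromatic (indole).
Ring C has only sp³ atoms, so it is not fully conjugated — not aromatic (cyclobutane).
Ring D is fully conjugated (every ring atom contributes a p orbital); 2 ring double bonds (4 π electrons) plus a heteroatom lone pair (2) give 6 π electrons. That satisfies 4n+2 with n=1, so ring D is aromatic (imidazole).
Ring E is fully conjugated (every ring atom contributes a p orbital); 3 ring double bonds give 6 π electrons. That satisfies 4n+2 with n=1, so ring E is aromatic (pyrazine).
Rings F and G form a fused bicyclic system with 10 sp² atoms and 10 π electrons from ring double bonds. 10 = 4(2)+2, so the system is aromatic and both rings count as aromatic (naphthalene).
Aromatic: A, B, D, E, F, G. Total: 6.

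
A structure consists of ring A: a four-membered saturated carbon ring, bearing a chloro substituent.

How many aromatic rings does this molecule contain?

Ring A has only sp³ atoms, so it is not fully conjugated — not aromatic (cyclobutane).

0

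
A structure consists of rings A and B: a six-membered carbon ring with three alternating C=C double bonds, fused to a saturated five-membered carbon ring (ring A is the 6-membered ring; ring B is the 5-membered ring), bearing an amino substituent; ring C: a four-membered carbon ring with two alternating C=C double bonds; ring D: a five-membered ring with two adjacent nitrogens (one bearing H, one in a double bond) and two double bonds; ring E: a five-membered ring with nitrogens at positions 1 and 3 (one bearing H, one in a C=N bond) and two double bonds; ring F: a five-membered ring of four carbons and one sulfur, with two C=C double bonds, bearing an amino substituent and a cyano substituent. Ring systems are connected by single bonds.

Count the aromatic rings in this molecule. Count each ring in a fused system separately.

Ring A is planar and fully conjugated; 3 ring double bonds give 6 π electrons. 6 = 4(1)+2, so ring A is aromatic (benzene ring).
Ring B has three sp³ carbons, so it is not fully conjugated — not aromatic (cyclopentane ring).
Ring C has only sp² ring atoms; a planar conformation would have a fully conjugated π system of 4 electrons. But 4 = 4(1), which is 4n not 4n+2, so ring C is not aromatic (cyclobutadiene) — cyclobutadiene is antiaromatic and distorts to a rectangle.
Ring D is planar and fully conjugated; 2 ring double bonds (4 π electrons) plus a heteroatom lone pair (2) give 6 π electrons. 6 = 4(1)+2, so ring D is aromatic (pyrazole).
Ring E is fully conjugated (every ring atom contributes a p orbital); 2 ring double bonds (4 π electrons) plus a heteroatom lone pair (2) give 6 π electrons. 6 = 4(1)+2, so ring E is aromatic (imidazole).
Ring F is planar and fully conjugated; 2 ring double bonds (4 π electrons) plus a heteroatom lone pair (2) give 6 π electrons. Since 6 = 4n+2 (n=1), ring F is aromatic (thiophene).
Aromatic: A, D, E, F. Total: 4.

4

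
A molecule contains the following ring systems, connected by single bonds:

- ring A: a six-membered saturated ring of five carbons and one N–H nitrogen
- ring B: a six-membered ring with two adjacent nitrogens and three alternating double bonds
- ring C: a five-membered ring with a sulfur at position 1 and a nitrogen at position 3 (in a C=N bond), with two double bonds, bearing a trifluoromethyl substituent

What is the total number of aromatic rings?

Ring A has only sp³ atoms, so it is not fully conjugated — not aromatic (piperidine).
Ring B is planar and fully conjugated; 3 ring double bonds give 6 π electrons. 6 = 4(1)+2, so ring B is aromatic (pyridazine).
Ring C has a continuous p-orbital overlap around the ring; 2 ring double bonds (4 π electrons) plus a heteroatom lone pair (2) give 6 π electrons. 6 = 4(1)+2, so ring C is aromatic (thiazole).
Aromatic: B, C. Total: 2.

2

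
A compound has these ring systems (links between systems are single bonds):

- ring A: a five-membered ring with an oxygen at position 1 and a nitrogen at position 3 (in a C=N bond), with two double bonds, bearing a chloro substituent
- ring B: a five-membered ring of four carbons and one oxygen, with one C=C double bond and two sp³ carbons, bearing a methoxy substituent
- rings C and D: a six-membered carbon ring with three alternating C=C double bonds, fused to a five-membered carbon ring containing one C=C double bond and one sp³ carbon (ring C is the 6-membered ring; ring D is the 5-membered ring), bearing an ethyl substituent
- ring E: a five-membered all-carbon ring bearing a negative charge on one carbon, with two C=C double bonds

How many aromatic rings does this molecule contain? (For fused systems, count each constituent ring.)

3

Ring A is planar and fully conjugated; 2 ring double bonds (4 π electrons) plus a heteroatom lone pair (2) give 6 π electrons. That satisfies 4n+2 with n=1, so ring A is aromatic (oxazole).
Ring B has two sp³ carbons, so it is not fully conjugated — not aromatic (2,3-dihydrofuran).
Ring C is planar and fully conjugated; 3 ring double bonds give 6 π electrons. Since 6 = 4n+2 (n=1), ring C is aromatic (benzene ring).
Ring D has one sp³ carbon, so it is not fully conjugated — not aromatic (cyclopentene ring).
Ring E is fully conjugated (every ring atom contributes a p orbital); 2 ring double bonds (4 π electrons) plus the carbanion lone pair (2) give 6 π electrons. That satisfies 4n+2 with n=1, so ring E is aromatic (cyclopentadienyl anion).
Aromatic: A, C, E. Total: 3.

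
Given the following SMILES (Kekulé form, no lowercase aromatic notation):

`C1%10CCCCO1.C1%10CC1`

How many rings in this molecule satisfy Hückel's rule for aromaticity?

The SMILES encodes a six-membered saturated ring of five carbons and one oxygen; a three-membered saturated carbon ring.
The 6-membered ring with one oxygen has only sp³ atoms, so it is not fully conjugated — not aromatic (tetrahydropyran).
The 3-membered ring has only sp³ atoms, so it is not fully conjugated — not aromatic (cyclopropane).
None of the rings are aromatic. Total: 0.

0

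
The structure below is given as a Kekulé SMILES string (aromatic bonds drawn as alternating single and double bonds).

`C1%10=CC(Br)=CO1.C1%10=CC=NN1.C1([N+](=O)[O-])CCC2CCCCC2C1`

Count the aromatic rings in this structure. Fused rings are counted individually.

2

The SMILES encodes a five-membered ring of four carbons and one oxygen, with two C=C double bonds; a five-membered ring with two adjacent nitrogens (one bearing H, one in a double bond) and two double bonds; two fused six-membered saturated carbon rings.
The 5-membered ring with one oxygen is fully conjugated (every ring atom contributes a p orbital); 2 ring double bonds (4 π electrons) plus a heteroatom lone pair (2) give 6 π electrons. 6 = 4(1)+2, so it is aromatic (furan).
The 5-membered ring with two adjacent nitrogens (one N–H, one =N–) is planar and fully conjugated; 2 ring double bonds (4 π electrons) plus a heteroatom lone pair (2) give 6 π electrons. Since 6 = 4n+2 (n=1), it is aromatic (pyrazole).
The 6-membered ring has only sp³ atoms, so it is not fully conjugated — not aromatic (cyclohexane ring).
The second 6-membered ring has only sp³ atoms, so it is not fully conjugated — not aromatic (cyclohexane ring).
2 of the 4 rings are aromatic. Total: 2.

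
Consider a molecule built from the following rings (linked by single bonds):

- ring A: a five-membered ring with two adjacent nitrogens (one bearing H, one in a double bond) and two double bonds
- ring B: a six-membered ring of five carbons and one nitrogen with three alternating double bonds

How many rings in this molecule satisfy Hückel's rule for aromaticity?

Ring A is fully conjugated (every ring atom contributes a p orbital); 2 ring double bonds (4 π electrons) plus a heteroatom lone pair (2) give 6 π electrons. That satisfies 4n+2 with n=1, so ring A is aromatic (pyrazole).
Ring B is planar and fully conjugated; 3 ring double bonds give 6 π electrons. Since 6 = 4n+2 (n=1), ring B is aromatic (pyridine).
Aromatic: A, B. Total: 2.

2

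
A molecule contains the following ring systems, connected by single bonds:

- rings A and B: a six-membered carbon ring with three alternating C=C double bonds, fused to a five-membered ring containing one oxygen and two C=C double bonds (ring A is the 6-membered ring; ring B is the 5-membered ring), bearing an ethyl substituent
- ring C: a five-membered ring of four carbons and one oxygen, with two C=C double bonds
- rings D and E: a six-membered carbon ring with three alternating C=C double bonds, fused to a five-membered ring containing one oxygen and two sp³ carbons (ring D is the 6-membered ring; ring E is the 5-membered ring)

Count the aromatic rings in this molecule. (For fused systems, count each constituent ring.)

4

Rings A and B form a fused bicyclic system (with one oxygen) with 9 sp² atoms and 10 π electrons from ring double bonds plus a heteroatom lone pair. 10 = 4(2)+2, so the system is aromatic and both rings count as aromatic (benzofuran).
Ring C has a continuous p-orbital overlap around the ring; 2 ring double bonds (4 π electrons) plus a heteroatom lone pair (2) give 6 π electrons. 6 = 4(1)+2, so ring C is aromatic (furan).
Ring D has a continuous p-orbital overlap around the ring; 3 ring double bonds give 6 π electrons. 6 = 4(1)+2, so ring D is aromatic (benzene ring).
Ring E has two sp³ carbons, so it is not fully conjugated — not aromatic (oxolane ring).
Aromatic: A, B, C, D. Total: 4.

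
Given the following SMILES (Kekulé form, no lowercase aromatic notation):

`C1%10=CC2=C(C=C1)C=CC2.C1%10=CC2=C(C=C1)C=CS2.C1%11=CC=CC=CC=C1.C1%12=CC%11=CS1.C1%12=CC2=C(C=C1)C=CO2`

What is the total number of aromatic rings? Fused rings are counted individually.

6

The SMILES encodes a six-membered carbon ring with three alternating C=C double bonds, fused to a five-membered carbon ring containing one C=C double bond and one sp³ carbon; a six-membered carbon ring with three alternating C=C double bonds, fused to a five-membered ring containing one sulfur and two C=C double bonds; an eight-membered carbon ring with four alternating C=C double bonds; a five-membered ring of four carbons and one sulfur, with two C=C double bonds; a six-membered carbon ring with three alternating C=C double bonds, fused to a five-membered ring containing one oxygen and two C=C double bonds.
The 6-membered ring is planar and fully conjugated; 3 ring double bonds give 6 π electrons. Since 6 = 4n+2 (n=1), it is aromatic (benzene ring).
The 5-membered ring has one sp³ carbon, so it is not fully conjugated — not aromatic (cyclopentene ring).
The fused 6/5-membered bicyclic (with one sulfur) is a single π system with 9 sp² atoms and 10 π electrons from ring double bonds plus a heteroatom lone pair. 10 = 4(2)+2, so the system is aromatic and both rings count as aromatic (benzothiophene).
The 8-membered ring has only sp² ring atoms; a planar conformation would have a fully conjugated π system of 8 electrons. But 8 = 4(2), which is 4n not 4n+2, so it is not aromatic (cyclooctatetraene) — cyclooctatetraene distorts into a non-planar tub to avoid antiaromaticity.
The 5-membered ring with one sulfur has a continuous p-orbital overlap around the ring; 2 ring double bonds (4 π electrons) plus a heteroatom lone pair (2) give 6 π electrons. Since 6 = 4n+2 (n=1), it is aromatic (thiophene).
The fused 6/5-membered bicyclic (with one oxygen) is a single π system with 9 sp² atoms and 10 π electrons from ring double bonds plus a heteroatom lone pair. 10 = 4(2)+2, so the system is aromatic and both rings count as aromatic (benzofuran).
6 of the 8 rings are aromatic. Total: 6.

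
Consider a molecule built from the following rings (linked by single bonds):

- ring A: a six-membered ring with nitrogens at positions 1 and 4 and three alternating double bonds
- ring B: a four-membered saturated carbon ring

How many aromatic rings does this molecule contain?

Ring A has a continuous p-orbital overlap around the ring; 3 ring double bonds give 6 π electrons. Since 6 = 4n+2 (n=1), ring A is aromatic (pyrazine).
Ring B has only sp³ atoms, so it is not fully conjugated — not aromatic (cyclobutane).
Aromatic: A. Total: 1.

1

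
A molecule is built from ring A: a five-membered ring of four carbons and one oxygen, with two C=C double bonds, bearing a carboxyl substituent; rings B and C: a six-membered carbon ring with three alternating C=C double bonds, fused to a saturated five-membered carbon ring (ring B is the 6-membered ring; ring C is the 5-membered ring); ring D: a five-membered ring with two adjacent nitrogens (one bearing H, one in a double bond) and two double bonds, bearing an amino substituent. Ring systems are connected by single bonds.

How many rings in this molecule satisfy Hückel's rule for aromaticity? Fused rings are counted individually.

3

Ring A is planar and fully conjugated; 2 ring double bonds (4 π electrons) plus a heteroatom lone pair (2) give 6 π electrons. That satisfies 4n+2 with n=1, so ring A is aromatic (furan).
Ring B has a continuous p-orbital overlap around the ring; 3 ring double bonds give 6 π electrons. That satisfies 4n+2 with n=1, so ring B is aromatic (benzene ring).
Ring C has three sp³ carbons, so it is not fully conjugated — not aromatic (cyclopentane ring).
Ring D is planar and fully conjugated; 2 ring double bonds (4 π electrons) plus a heteroatom lone pair (2) give 6 π electrons. That satisfies 4n+2 with n=1, so ring D is aromatic (pyrazole).
Aromatic: A, B, D. Total: 3.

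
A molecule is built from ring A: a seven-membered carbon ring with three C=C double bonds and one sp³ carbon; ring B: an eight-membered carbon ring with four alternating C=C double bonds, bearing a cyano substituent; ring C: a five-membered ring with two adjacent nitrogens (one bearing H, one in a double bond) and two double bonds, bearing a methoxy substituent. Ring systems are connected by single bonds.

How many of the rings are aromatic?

Ring A has one sp³ carbon, so it is not fully conjugated — not aromatic (cycloheptatriene).
Ring B has only sp² ring atoms; a planar conformation would have a fully conjugated π system of 8 electrons. But 8 = 4(2), which is 4n not 4n+2, so ring B is not aromatic (cyclooctatetraene) — cyclooctatetraene distorts into a non-planar tub to avoid antiaromaticity.
Ring C has a continuous p-orbital overlap around the ring; 2 ring double bonds (4 π electrons) plus a heteroatom lone pair (2) give 6 π electrons. Since 6 = 4n+2 (n=1), ring C is aromatic (pyrazole).
Aromatic: C. Total: 1.

1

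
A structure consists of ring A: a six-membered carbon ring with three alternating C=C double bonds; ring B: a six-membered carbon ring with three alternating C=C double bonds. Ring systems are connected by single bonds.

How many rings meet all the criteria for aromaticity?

Ring A is fully conjugated (every ring atom contributes a p orbital); 3 ring double bonds give 6 π electrons. 6 = 4(1)+2, so ring A is aromatic (benzene).
Ring B is planar and fully conjugated; 3 ring double bonds give 6 π electrons. 6 = 4(1)+2, so ring B is aromatic (benzene).
Aromatic: A, B. Total: 2.

2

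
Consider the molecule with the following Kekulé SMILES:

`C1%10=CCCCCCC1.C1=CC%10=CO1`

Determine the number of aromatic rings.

The SMILES encodes an eight-membered carbon ring with one C=C double bond; a five-membered ring of four carbons and one oxygen, with two C=C double bonds.
The 8-membered ring has six sp³ carbons, so it is not fully conjugated — not aromatic (cyclooctene).
The 5-membered ring with one oxygen is fully conjugated (every ring atom contributes a p orbital); 2 ring double bonds (4 π electrons) plus a heteroatom lone pair (2) give 6 π electrons. 6 = 4(1)+2, so it is aromatic (furan).
1 of the 2 rings is aromatic. Total: 1.

1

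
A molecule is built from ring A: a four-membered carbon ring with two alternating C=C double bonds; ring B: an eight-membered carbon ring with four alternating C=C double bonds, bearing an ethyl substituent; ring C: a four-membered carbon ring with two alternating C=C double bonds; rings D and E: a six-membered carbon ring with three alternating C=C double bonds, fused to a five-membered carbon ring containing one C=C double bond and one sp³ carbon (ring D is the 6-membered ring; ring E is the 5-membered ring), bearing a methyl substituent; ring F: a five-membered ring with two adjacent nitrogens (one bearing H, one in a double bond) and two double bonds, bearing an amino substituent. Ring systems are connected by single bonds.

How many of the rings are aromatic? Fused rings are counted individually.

Ring A has only sp² ring atoms; a planar conformation would have a fully conjugated π system of 4 electrons. But 4 = 4(1), which is 4n not 4n+2, so ring A is not aromatic (cyclobutadiene) — cyclobutadiene is antiaromatic and distorts to a rectangle.
Ring B has only sp² ring atoms; a planar conformation would have a fully conjugated π system of 8 electrons. But 8 = 4(2), which is 4n not 4n+2, so ring B is not aromatic (cyclooctatetraene) — cyclooctatetraene distorts into a non-planar tub to avoid antiaromaticity.
Ring C has only sp² ring atoms; a planar conformation would have a fully conjugated π system of 4 electrons. But 4 = 4(1), which is 4n not 4n+2, so ring C is not aromatic (cyclobutadiene) — cyclobutadiene is antiaromatic and distorts to a rectangle.
Ring D is planar and fully conjugated; 3 ring double bonds give 6 π electrons. Since 6 = 4n+2 (n=1), ring D is aromatic (benzene ring).
Ring E has one sp³ carbon, so it is not fully conjugated — not aromatic (cyclopentene ring).
Ring F is planar and fully conjugated; 2 ring double bonds (4 π electrons) plus a heteroatom lone pair (2) give 6 π electrons. Since 6 = 4n+2 (n=1), ring F is aromatic (pyrazole).
Aromatic: D, F. Total: 2.

2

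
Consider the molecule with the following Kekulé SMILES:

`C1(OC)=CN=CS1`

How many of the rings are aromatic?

1

The SMILES encodes a five-membered ring with a sulfur at position 1 and a nitrogen at position 3 (in a C=N bond), with two double bonds.
The 5-membered ring with one sulfur and one =N– is fully conjugated (every ring atom contributes a p orbital); 2 ring double bonds (4 π electrons) plus a heteroatom lone pair (2) give 6 π electrons. That satisfies 4n+2 with n=1, so it is aromatic (thiazole).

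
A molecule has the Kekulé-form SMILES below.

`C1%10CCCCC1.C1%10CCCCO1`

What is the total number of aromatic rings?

0

The SMILES encodes a six-membered saturated carbon ring; a six-membered saturated ring of five carbons and one oxygen.
The 6-membered ring has only sp³ atoms, so it is not fully conjugated — not aromatic (cyclohexane).
The 6-membered ring with one oxygen has only sp³ atoms, so it is not fully conjugated — not aromatic (tetrahydropyran).
None of the rings are aromatic. Total: 0.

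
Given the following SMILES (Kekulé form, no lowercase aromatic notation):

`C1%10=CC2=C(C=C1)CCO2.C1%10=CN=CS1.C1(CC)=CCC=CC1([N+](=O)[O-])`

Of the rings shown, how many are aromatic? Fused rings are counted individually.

The SMILES encodes a six-membered carbon ring with three alternating C=C double bonds, fused to a five-membered ring containing one oxygen and two sp³ carbons; a five-membered ring with a sulfur at position 1 and a nitrogen at position 3 (in a C=N bond), with two double bonds; a six-membered carbon ring with two isolated C=C double bonds and two sp³ carbons.
The 6-membered ring is planar and fully conjugated; 3 ring double bonds give 6 π electrons. That satisfies 4n+2 with n=1, so it is aromatic (benzene ring).
The 5-membered ring with one oxygen has two sp³ carbons, so it is not fully conjugated — not aromatic (oxolane ring).
The 5-membered ring with one sulfur and one =N– is fully conjugated (every ring atom contributes a p orbital); 2 ring double bonds (4 π electrons) plus a heteroatom lone pair (2) give 6 π electrons. Since 6 = 4n+2 (n=1), it is aromatic (thiazole).
The second 6-membered ring has two sp³ carbons, so it is not fully conjugated — not aromatic (1,4-cyclohexadiene).
2 of the 4 rings are aromatic. Total: 2.

2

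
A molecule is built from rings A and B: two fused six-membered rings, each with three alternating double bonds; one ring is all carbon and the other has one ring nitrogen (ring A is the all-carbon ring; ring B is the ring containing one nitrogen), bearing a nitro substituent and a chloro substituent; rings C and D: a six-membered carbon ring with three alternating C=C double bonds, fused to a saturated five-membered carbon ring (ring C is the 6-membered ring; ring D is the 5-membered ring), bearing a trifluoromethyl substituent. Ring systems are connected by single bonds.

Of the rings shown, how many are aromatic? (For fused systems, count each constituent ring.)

Rings A and B form a fused bicyclic system (with one nitrogen) with 10 sp² atoms and 10 π electrons from ring double bonds. 10 = 4(2)+2, so the system is aromatic and both rings count as aromatic (quinoline).
Ring C has a continuous p-orbital overlap around the ring; 3 ring double bonds give 6 π electrons. 6 = 4(1)+2, so ring C is aromatic (benzene ring).
Ring D has three sp³ carbons, so it is not fully conjugated — not aromatic (cyclopentane ring).
Aromatic: A, B, C. Total: 3.

3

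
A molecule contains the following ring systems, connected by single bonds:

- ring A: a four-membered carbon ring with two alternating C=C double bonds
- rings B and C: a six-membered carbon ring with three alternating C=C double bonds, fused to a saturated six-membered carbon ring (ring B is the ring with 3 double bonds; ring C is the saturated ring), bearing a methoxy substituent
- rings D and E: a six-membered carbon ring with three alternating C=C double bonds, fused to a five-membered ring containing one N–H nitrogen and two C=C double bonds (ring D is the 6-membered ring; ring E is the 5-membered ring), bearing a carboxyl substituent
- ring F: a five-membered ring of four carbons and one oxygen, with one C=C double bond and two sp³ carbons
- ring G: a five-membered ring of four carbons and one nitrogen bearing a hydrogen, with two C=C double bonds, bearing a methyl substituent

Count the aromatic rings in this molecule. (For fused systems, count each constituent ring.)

Ring A has only sp² ring atoms; a planar conformation would have a fully conjugated π system of 4 electrons. But 4 = 4(1), which is 4n not 4n+2, so ring A is not aromatic (cyclobutadiene) — cyclobutadiene is antiaromatic and distorts to a rectangle.
Ring B is fully conjugated (every ring atom contributes a p orbital); 3 ring double bonds give 6 π electrons. That satisfies 4n+2 with n=1, so ring B is aromatic (benzene ring).
Ring C has four sp³ carbons, so it is not fully conjugated — not aromatic (cyclohexane ring).
Rings D and E form a fused bicyclic system (with one N–H) with 9 sp² atoms and 10 π electrons from ring double bonds plus a heteroatom lone pair. 10 = 4(2)+2, so the system is aromatic and both rings count as aromatic (indole).
Ring F has two sp³ carbons, so it is not fully conjugated — not aromatic (2,3-dihydrofuran).
Ring G has a continuous p-orbital overlap around the ring; 2 ring double bonds (4 π electrons) plus a heteroatom lone pair (2) give 6 π electrons. Since 6 = 4n+2 (n=1), ring G is aromatic (pyrrole).
Aromatic: B, D, E, G. Total: 4.

4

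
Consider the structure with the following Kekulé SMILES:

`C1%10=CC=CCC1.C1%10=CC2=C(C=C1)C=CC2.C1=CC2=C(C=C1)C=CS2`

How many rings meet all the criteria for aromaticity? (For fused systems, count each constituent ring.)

The SMILES encodes a six-membered carbon ring with two conjugated C=C double bonds and two sp³ carbons; a six-membered carbon ring with three alternating C=C double bonds, fused to a five-membered carbon ring containing one C=C double bond and one sp³ carbon; a six-membered carbon ring with three alternating C=C double bonds, fused to a five-membered ring containing one sulfur and two C=C double bonds.
The 6-membered ring has two sp³ carbons, so it is not fully conjugated — not aromatic (1,3-cyclohexadiene).
The second 6-membered ring is planar and fully conjugated; 3 ring double bonds give 6 π electrons. That satisfies 4n+2 with n=1, so it is aromatic (benzene ring).
The 5-membered ring has one sp³ carbon, so it is not fully conjugated — not aromatic (cyclopentene ring).
The fused 6/5-membered bicyclic (with one sulfur) is a single π system with 9 sp² atoms and 10 π electrons from ring double bonds plus a heteroatom lone pair. 10 = 4(2)+2, so the system is aromatic and both rings count as aromatic (benzothiophene).
3 of the 5 rings are aromatic. Total: 3.

3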